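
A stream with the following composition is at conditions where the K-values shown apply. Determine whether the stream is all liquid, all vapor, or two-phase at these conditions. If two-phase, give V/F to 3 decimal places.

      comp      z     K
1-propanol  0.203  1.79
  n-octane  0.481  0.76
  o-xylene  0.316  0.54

all liquid

ΣzᵢKᵢ = 0.900; Σzᵢ/Kᵢ = 1.331.
Since ΣzᵢKᵢ < 1 the mixture is below its bubble point — single liquid phase.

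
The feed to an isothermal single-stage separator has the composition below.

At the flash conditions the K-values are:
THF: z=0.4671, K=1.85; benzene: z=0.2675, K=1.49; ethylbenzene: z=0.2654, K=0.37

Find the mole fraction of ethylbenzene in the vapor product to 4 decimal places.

y_ethylbenzene = 0.1951

Material balance + equilibrium reduce to Σ zᵢ(Kᵢ−1)/(1+ψ(Kᵢ−1)) = 0.
Feasibility: ΣzᵢKᵢ = 1.3609, Σzᵢ/Kᵢ = 1.1493 — both > 1, two phases present.
Newton iteration, ψ⁰ = 0.5:
  ψ = 0.5000: g = 0.13981, g' = -0.4321 → ψ = 0.8235
  ψ = 0.8235: g = -0.02056, g' = -0.6044 → ψ = 0.7895
  ψ = 0.7895: g = -0.00058, g' = -0.5713 → ψ = 0.7885
Converged at ψ = 0.7885.
Compositions from xᵢ = zᵢ/(1+ψ(Kᵢ−1)), yᵢ = Kᵢxᵢ:
  THF: x = 0.2797, y = 0.5174
  benzene: x = 0.1929, y = 0.2875
  ethylbenzene: x = 0.5274, y = 0.1951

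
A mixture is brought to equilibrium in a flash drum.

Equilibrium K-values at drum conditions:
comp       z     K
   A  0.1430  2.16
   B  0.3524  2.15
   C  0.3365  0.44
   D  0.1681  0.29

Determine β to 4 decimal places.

Material balance + equilibrium reduce to Σ zᵢ(Kᵢ−1)/(1+β(Kᵢ−1)) = 0.
Check two-phase: ΣzᵢKᵢ = 1.2633 > 1 and Σzᵢ/Kᵢ = 1.5745 > 1, so g(0) = 0.2633 > 0 and g(1) = -0.5745 < 0.
Newton iteration, β⁰ = 0.65:
  β = 0.6500: g = -0.19144, g' = -0.7683 → β = 0.4008
  β = 0.4008: g = -0.01917, g' = -0.6490 → β = 0.3713
  β = 0.3713: g = -0.00003, g' = -0.6473 → β = 0.3712
Converged at β = 0.3712.

β = 0.3712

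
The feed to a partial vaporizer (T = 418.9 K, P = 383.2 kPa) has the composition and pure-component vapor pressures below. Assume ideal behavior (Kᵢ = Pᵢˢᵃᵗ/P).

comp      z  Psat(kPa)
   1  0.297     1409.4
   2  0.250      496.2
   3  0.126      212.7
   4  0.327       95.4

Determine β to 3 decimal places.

β = 0.433

Raoult's law: Kᵢ = Pᵢˢᵃᵗ/P = Pᵢˢᵃᵗ/383.2.
  K_1 = 1409.4/383.2 = 3.67797, K_2 = 496.2/383.2 = 1.29489, K_3 = 212.7/383.2 = 0.55506, K_4 = 95.4/383.2 = 0.24896
Let β = V/F and solve Σ zᵢ(Kᵢ−1)/(1+β(Kᵢ−1)) = 0.
g(0) = ΣzᵢKᵢ − 1 = 0.567 and g(1) = 1 − Σzᵢ/Kᵢ = -0.814, so a root lies in (0, 1).
Newton–Raphson from β = 0.5:
  β = 0.500: g = -0.0611, g' = -0.920 → β = 0.434
  β = 0.434: g = -0.0003, g' = -0.917 → β = 0.433
Converged at β = 0.433.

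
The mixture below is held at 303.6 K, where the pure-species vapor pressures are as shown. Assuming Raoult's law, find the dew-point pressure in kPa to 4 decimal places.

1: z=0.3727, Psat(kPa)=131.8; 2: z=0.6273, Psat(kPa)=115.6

Pdew = 121.1499 kPa

At the dew point ψ → 1, so Σzᵢ/Kᵢ = 1 with Kᵢ = Pᵢˢᵃᵗ/P ⇒ 1/P = Σzᵢ/Pᵢˢᵃᵗ.
1/P = 0.3727/131.8 + 0.6273/115.6 = 0.0082542 ⇒ P = 121.1499 kPa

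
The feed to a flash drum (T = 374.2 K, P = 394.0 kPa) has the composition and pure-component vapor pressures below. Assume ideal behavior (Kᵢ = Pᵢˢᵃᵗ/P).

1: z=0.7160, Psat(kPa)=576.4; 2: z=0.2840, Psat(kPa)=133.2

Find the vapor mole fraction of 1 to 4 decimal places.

y_1 = 0.8609

Raoult's law: Kᵢ = Pᵢˢᵃᵗ/P = Pᵢˢᵃᵗ/394.0.
  K_1 = 576.4/394.0 = 1.462944, K_2 = 133.2/394.0 = 0.338071
Binary case is linear: z₁(K₁−1)(1+β(K₂−1)) + z₂(K₂−1)(1+β(K₁−1)) = 0
⇒ β = [z₁(K₁−1)+z₂(K₂−1)] / [−(K₁−1)(K₂−1)] = 0.14348/0.30644 = 0.4682
Compositions from xᵢ = zᵢ/(1+β(Kᵢ−1)), yᵢ = Kᵢxᵢ:
  1: x = 0.5884, y = 0.8609
  2: x = 0.4116, y = 0.1391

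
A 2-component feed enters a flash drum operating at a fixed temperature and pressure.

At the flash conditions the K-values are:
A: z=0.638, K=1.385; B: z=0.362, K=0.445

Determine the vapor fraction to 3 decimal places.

Rachford–Rice: g(ψ) = Σ zᵢ(Kᵢ−1)/(1+ψ(Kᵢ−1)) = 0.
Feasibility: ΣzᵢKᵢ = 1.045, Σzᵢ/Kᵢ = 1.274 — both > 1, two phases present.
Newton–Raphson from ψ = 0.46:
  ψ = 0.460: g = -0.0611, g' = -0.269 → ψ = 0.233
  ψ = 0.233: g = -0.0054, g' = -0.227 → ψ = 0.209
Converged at ψ = 0.209.

ψ = 0.209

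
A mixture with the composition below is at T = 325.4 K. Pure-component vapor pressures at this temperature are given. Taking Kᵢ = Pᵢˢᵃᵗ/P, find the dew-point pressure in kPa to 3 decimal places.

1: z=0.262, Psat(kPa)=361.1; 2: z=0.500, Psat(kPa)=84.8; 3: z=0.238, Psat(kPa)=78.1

At the dew point ψ → 1, so Σzᵢ/Kᵢ = 1 with Kᵢ = Pᵢˢᵃᵗ/P ⇒ 1/P = Σzᵢ/Pᵢˢᵃᵗ.
1/P = 0.262/361.1 + 0.500/84.8 + 0.238/78.1 = 0.009669 ⇒ P = 103.422 kPa

Pdew = 103.422 kPa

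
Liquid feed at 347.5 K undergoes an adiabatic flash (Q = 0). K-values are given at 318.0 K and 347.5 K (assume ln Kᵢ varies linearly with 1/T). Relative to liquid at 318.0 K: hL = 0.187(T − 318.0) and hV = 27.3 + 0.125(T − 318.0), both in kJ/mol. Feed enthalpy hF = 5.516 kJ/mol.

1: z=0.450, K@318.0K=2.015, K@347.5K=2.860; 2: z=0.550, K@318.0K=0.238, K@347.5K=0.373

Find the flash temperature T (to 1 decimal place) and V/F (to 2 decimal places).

T = 325.0 K, V/F = 0.16

Adiabatic flash: solve Rachford–Rice at each trial T, then check hF = ψ·hV(T) + (1−ψ)·hL(T).
  T = 318.0 K: K = (2.015, 0.238), RR gives ψ = 0.049, H_out = 1.329 kJ/mol
  T = 347.5 K: K = (2.860, 0.373), RR gives ψ = 0.422, H_out = 16.265 kJ/mol
  T = 332.8 K: K = (2.421, 0.301), RR gives ψ = 0.257, H_out = 9.543 kJ/mol
  T = 325.4 K: K = (2.213, 0.268), RR gives ψ = 0.162, H_out = 5.726 kJ/mol
  T = 321.7 K: K = (2.113, 0.253), RR gives ψ = 0.108, H_out = 3.620 kJ/mol
  T = 323.5 K: K = (2.161, 0.260), RR gives ψ = 0.135, H_out = 4.665 kJ/mol
Linear interpolation between T = 323.5 (H_out = 4.665) and T = 325.4 (H_out = 5.726) on hF = 5.516 gives T ≈ 325.0 K, at which ψ = 0.16.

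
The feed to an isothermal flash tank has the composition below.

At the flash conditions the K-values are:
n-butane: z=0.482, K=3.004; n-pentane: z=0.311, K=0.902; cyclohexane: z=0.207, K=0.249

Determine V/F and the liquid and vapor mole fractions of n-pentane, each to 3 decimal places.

V/F = 0.747, x_n-pentane = 0.336, y_n-pentane = 0.303

Material balance + equilibrium reduce to Σ zᵢ(Kᵢ−1)/(1+V/F(Kᵢ−1)) = 0.
Feasibility: ΣzᵢKᵢ = 1.780, Σzᵢ/Kᵢ = 1.337 — both > 1, two phases present.
Iterate (Newton) starting at V/F = 0.6:
  V/F = 0.600: g = 0.1232, g' = -0.789 → V/F = 0.756
  V/F = 0.756: g = -0.0086, g' = -0.935 → V/F = 0.747
Converged at V/F = 0.747.
Compositions from xᵢ = zᵢ/(1+V/F(Kᵢ−1)), yᵢ = Kᵢxᵢ:
  n-butane: x = 0.193, y = 0.580
  n-pentane: x = 0.336, y = 0.303
  cyclohexane: x = 0.471, y = 0.117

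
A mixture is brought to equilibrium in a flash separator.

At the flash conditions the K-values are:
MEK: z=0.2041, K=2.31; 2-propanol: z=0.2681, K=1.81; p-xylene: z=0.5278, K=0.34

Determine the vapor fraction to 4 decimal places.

Rachford–Rice: g(ψ) = Σ zᵢ(Kᵢ−1)/(1+ψ(Kᵢ−1)) = 0.
Feasibility: ΣzᵢKᵢ = 1.1362, Σzᵢ/Kᵢ = 1.7888 — both > 1, two phases present.
Iterate (Newton) starting at ψ = 0.54:
  ψ = 0.5400: g = -0.23357, g' = -0.7603 → ψ = 0.2328
  ψ = 0.2328: g = -0.02399, g' = -0.6512 → ψ = 0.1960
  ψ = 0.1960: g = 0.00008, g' = -0.6561 → ψ = 0.1961
Converged at ψ = 0.1961.

ψ = 0.1961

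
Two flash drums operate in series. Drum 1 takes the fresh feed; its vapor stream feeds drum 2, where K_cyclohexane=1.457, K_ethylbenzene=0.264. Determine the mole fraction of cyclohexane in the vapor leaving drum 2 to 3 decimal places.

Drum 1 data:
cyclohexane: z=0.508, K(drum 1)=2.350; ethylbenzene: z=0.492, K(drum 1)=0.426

Drum 1:
Binary case is linear: z₁(K₁−1)(1+ψ₁(K₂−1)) + z₂(K₂−1)(1+ψ₁(K₁−1)) = 0
⇒ ψ₁ = [z₁(K₁−1)+z₂(K₂−1)] / [−(K₁−1)(K₂−1)] = 0.4034/0.7749 = 0.521
Drum-1 compositions:
  cyclohexane: x = 0.298, y = 0.701
  ethylbenzene: x = 0.702, y = 0.299
Drum-2 feed = drum-1 vapor: z₂ = (0.7011, 0.2989).
Drum 2:
Let ψ₂ = V/F and solve Σ zᵢ(Kᵢ−1)/(1+ψ₂(Kᵢ−1)) = 0.
Feasibility: ΣzᵢKᵢ = 1.100, Σzᵢ/Kᵢ = 1.613 — both > 1, two phases present.
Binary case is linear: z₁(K₁−1)(1+ψ₂(K₂−1)) + z₂(K₂−1)(1+ψ₂(K₁−1)) = 0
⇒ ψ₂ = [z₁(K₁−1)+z₂(K₂−1)] / [−(K₁−1)(K₂−1)] = 0.1004/0.3364 = 0.299
  cyclohexane: x = 0.617, y = 0.899
  ethylbenzene: x = 0.383, y = 0.101

y_cyclohexane (drum 2) = 0.899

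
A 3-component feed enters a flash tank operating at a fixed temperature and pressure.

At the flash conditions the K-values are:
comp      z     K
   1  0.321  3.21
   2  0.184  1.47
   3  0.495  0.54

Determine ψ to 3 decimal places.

Newton iteration, ψ⁰ = 0.5:
  ψ = 0.500: g = 0.1113, g' = -0.557 → ψ = 0.700
  ψ = 0.700: g = 0.0079, g' = -0.493 → ψ = 0.716
Converged at ψ = 0.716.

ψ = 0.716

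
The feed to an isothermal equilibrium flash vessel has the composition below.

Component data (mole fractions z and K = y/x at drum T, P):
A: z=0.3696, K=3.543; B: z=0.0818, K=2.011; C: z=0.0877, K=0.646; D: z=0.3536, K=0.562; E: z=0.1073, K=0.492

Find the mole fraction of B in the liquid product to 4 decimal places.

Iterate (Newton) starting at ψ = 0.42:
  ψ = 0.4200: g = 0.21698, g' = -0.7618 → ψ = 0.7048
  ψ = 0.7048: g = 0.03457, g' = -0.5637 → ψ = 0.7661
  ψ = 0.7661: g = 0.00046, g' = -0.5501 → ψ = 0.7670
Converged at ψ = 0.7670.
Compositions from xᵢ = zᵢ/(1+ψ(Kᵢ−1)), yᵢ = Kᵢxᵢ:
  A: x = 0.1253, y = 0.4438
  B: x = 0.0461, y = 0.0927
  C: x = 0.1204, y = 0.0778
  D: x = 0.5325, y = 0.2993
  E: x = 0.1758, y = 0.0865

x_B = 0.0461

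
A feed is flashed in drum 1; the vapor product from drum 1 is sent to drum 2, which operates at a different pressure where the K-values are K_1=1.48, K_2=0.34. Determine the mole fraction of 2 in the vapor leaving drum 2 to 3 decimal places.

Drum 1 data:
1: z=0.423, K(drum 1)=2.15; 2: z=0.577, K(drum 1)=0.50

Drum 1:
Let ψ₁ = V/F and solve Σ zᵢ(Kᵢ−1)/(1+ψ₁(Kᵢ−1)) = 0.
g(0) = ΣzᵢKᵢ − 1 = 0.198 and g(1) = 1 − Σzᵢ/Kᵢ = -0.351, so a root lies in (0, 1).
Binary case is linear: z₁(K₁−1)(1+ψ₁(K₂−1)) + z₂(K₂−1)(1+ψ₁(K₁−1)) = 0
⇒ ψ₁ = [z₁(K₁−1)+z₂(K₂−1)] / [−(K₁−1)(K₂−1)] = 0.1979/0.5750 = 0.344
Drum-1 compositions:
  1: x = 0.303, y = 0.652
  2: x = 0.697, y = 0.348
Drum-2 feed = drum-1 vapor: z₂ = (0.6515, 0.3485).
Drum 2:
Let ψ₂ = V/F and solve Σ zᵢ(Kᵢ−1)/(1+ψ₂(Kᵢ−1)) = 0.
Feasibility: ΣzᵢKᵢ = 1.083, Σzᵢ/Kᵢ = 1.465 — both > 1, two phases present.
Binary case is linear: z₁(K₁−1)(1+ψ₂(K₂−1)) + z₂(K₂−1)(1+ψ₂(K₁−1)) = 0
⇒ ψ₂ = [z₁(K₁−1)+z₂(K₂−1)] / [−(K₁−1)(K₂−1)] = 0.0827/0.3168 = 0.261
  1: x = 0.579, y = 0.857
  2: x = 0.421, y = 0.143

y_2 (drum 2) = 0.143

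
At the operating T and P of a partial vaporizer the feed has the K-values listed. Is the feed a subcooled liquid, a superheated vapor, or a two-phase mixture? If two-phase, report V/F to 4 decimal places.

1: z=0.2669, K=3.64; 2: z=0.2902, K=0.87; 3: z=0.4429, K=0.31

ΣzᵢKᵢ = 1.3613; Σzᵢ/Kᵢ = 1.8356.
Both exceed 1, so a two-phase solution exists.
Rachford–Rice: g(ψ) = Σ zᵢ(Kᵢ−1)/(1+ψ(Kᵢ−1)) = 0.
Newton–Raphson from ψ = 0.53:
  ψ = 0.5300: g = -0.22862, g' = -0.8529 → ψ = 0.2620
  ψ = 0.2620: g = 0.00447, g' = -0.9695 → ψ = 0.2666
Converged at ψ = 0.2666.

two-phase, V/F = 0.2666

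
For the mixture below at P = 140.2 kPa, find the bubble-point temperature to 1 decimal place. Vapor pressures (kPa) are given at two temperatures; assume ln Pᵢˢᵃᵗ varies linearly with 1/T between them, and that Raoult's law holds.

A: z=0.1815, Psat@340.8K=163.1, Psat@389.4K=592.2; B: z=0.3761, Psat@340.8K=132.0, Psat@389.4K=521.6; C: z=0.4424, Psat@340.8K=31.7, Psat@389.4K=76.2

Bubble-point temperature: ΣzᵢPᵢˢᵃᵗ(T) = P. Interpolate ln Pᵢˢᵃᵗ = aᵢ + bᵢ/T.
  T = 340.8 K: ΣzᵢPᵢˢᵃᵗ = 93.27 kPa
  T = 389.4 K: ΣzᵢPᵢˢᵃᵗ = 337.37 kPa
  T = 365.1 K: ΣzᵢPᵢˢᵃᵗ = 184.57 kPa
  T = 353.0 K: ΣzᵢPᵢˢᵃᵗ = 132.82 kPa
  T = 359.1 K: ΣzᵢPᵢˢᵃᵗ = 157.19 kPa
  T = 356.1 K: ΣzᵢPᵢˢᵃᵗ = 144.79 kPa
  T = 354.6 K: ΣzᵢPᵢˢᵃᵗ = 138.89 kPa
Interpolating between 354.6 K and 356.1 K gives T ≈ 354.9 K.

T = 354.9 K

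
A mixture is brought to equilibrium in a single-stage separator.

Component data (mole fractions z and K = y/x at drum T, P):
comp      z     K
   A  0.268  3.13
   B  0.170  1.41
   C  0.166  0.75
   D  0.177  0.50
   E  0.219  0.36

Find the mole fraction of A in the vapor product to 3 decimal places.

Let ψ = V/F and solve Σ zᵢ(Kᵢ−1)/(1+ψ(Kᵢ−1)) = 0.
g(0) = ΣzᵢKᵢ − 1 = 0.370 and g(1) = 1 − Σzᵢ/Kᵢ = -0.390, so a root lies in (0, 1).
Newton–Raphson from ψ = 0.62:
  ψ = 0.620: g = -0.1082, g' = -0.598 → ψ = 0.439
  ψ = 0.439: g = -0.0009, g' = -0.604 → ψ = 0.438
Converged at ψ = 0.438.
Compositions from xᵢ = zᵢ/(1+ψ(Kᵢ−1)), yᵢ = Kᵢxᵢ:
  A: x = 0.139, y = 0.434
  B: x = 0.144, y = 0.203
  C: x = 0.186, y = 0.140
  D: x = 0.227, y = 0.113
  E: x = 0.304, y = 0.110

y_A = 0.434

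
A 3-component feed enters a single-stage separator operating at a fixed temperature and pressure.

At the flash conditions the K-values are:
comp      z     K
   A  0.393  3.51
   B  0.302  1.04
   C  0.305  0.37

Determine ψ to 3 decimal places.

ψ = 0.736

Material balance + equilibrium reduce to Σ zᵢ(Kᵢ−1)/(1+ψ(Kᵢ−1)) = 0.
g(0) = ΣzᵢKᵢ − 1 = 0.806 and g(1) = 1 − Σzᵢ/Kᵢ = -0.227, so a root lies in (0, 1).
Newton iteration, ψ⁰ = 0.5:
  ψ = 0.500: g = 0.1688, g' = -0.745 → ψ = 0.726
  ψ = 0.726: g = 0.0068, g' = -0.723 → ψ = 0.736
Converged at ψ = 0.736.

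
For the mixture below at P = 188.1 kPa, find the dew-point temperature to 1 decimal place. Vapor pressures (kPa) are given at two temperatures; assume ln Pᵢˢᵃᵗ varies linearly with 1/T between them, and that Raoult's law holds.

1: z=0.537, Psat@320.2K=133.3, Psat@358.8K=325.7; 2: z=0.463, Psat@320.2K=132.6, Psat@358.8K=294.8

T = 334.9 K

Dew-point temperature: Σzᵢ·P/Pᵢˢᵃᵗ(T) = 1. Interpolate ln Pᵢˢᵃᵗ = aᵢ + bᵢ/T.
  T = 320.2 K: ΣzᵢP/Pᵢˢᵃᵗ = 1.4146
  T = 358.8 K: ΣzᵢP/Pᵢˢᵃᵗ = 0.6056
  T = 339.5 K: ΣzᵢP/Pᵢˢᵃᵗ = 0.9032
  T = 329.9 K: ΣzᵢP/Pᵢˢᵃᵗ = 1.1215
  T = 334.7 K: ΣzᵢP/Pᵢˢᵃᵗ = 1.0049
  T = 337.1 K: ΣzᵢP/Pᵢˢᵃᵗ = 0.9523
Interpolating between 334.7 K and 337.1 K gives T ≈ 334.9 K.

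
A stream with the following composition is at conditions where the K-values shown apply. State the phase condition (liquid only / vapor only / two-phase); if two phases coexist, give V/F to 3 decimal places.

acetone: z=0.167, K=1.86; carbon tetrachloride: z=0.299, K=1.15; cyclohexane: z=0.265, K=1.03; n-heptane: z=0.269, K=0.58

ΣzᵢKᵢ = 1.083; Σzᵢ/Kᵢ = 1.071.
Both exceed 1, so a two-phase solution exists.
Material balance + equilibrium reduce to Σ zᵢ(Kᵢ−1)/(1+ψ(Kᵢ−1)) = 0.
Iterate (Newton) starting at ψ = 0.5:
  ψ = 0.500: g = 0.0070, g' = -0.142 → ψ = 0.549
Converged at ψ = 0.549.

two-phase, V/F = 0.549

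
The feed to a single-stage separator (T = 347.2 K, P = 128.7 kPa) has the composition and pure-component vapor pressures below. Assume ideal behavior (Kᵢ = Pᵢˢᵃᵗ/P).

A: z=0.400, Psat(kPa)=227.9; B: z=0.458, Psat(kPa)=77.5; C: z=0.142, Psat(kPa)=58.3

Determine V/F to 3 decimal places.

Raoult's law: Kᵢ = Pᵢˢᵃᵗ/P = Pᵢˢᵃᵗ/128.7.
  K_A = 227.9/128.7 = 1.77078, K_B = 77.5/128.7 = 0.60218, K_C = 58.3/128.7 = 0.45299
Material balance + equilibrium reduce to Σ zᵢ(Kᵢ−1)/(1+V/F(Kᵢ−1)) = 0.
Feasibility: ΣzᵢKᵢ = 1.048, Σzᵢ/Kᵢ = 1.300 — both > 1, two phases present.
Newton iteration, V/F⁰ = 0.5:
  V/F = 0.500: g = -0.1118, g' = -0.317 → V/F = 0.148
  V/F = 0.148: g = -0.0012, g' = -0.324 → V/F = 0.144
Converged at V/F = 0.144.

V/F = 0.144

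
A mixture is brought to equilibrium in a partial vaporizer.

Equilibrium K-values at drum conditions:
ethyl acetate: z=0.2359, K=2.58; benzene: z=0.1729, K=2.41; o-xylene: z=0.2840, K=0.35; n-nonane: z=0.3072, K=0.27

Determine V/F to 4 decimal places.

V/F = 0.1985

Material balance + equilibrium reduce to Σ zᵢ(Kᵢ−1)/(1+V/F(Kᵢ−1)) = 0.
Feasibility: ΣzᵢKᵢ = 1.2077, Σzᵢ/Kᵢ = 2.1124 — both > 1, two phases present.
Iterate (Newton) starting at V/F = 0.5:
  V/F = 0.5000: g = -0.27543, g' = -0.9714 → V/F = 0.2165
  V/F = 0.2165: g = -0.01665, g' = -0.9222 → V/F = 0.1984
  V/F = 0.1984: g = 0.00010, g' = -0.9332 → V/F = 0.1985
Converged at V/F = 0.1985.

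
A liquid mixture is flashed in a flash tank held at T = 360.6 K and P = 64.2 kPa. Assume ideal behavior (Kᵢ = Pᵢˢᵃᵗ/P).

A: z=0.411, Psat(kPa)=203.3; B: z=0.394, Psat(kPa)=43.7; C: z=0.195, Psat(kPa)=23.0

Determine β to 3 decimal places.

β = 0.644

Raoult's law: Kᵢ = Pᵢˢᵃᵗ/P = Pᵢˢᵃᵗ/64.2.
  K_A = 203.3/64.2 = 3.16667, K_B = 43.7/64.2 = 0.68069, K_C = 23.0/64.2 = 0.35826
Material balance + equilibrium reduce to Σ zᵢ(Kᵢ−1)/(1+β(Kᵢ−1)) = 0.
Feasibility: ΣzᵢKᵢ = 1.640, Σzᵢ/Kᵢ = 1.253 — both > 1, two phases present.
Newton iteration, β⁰ = 0.54:
  β = 0.540: g = 0.0668, g' = -0.656 → β = 0.642
  β = 0.642: g = 0.0015, g' = -0.633 → β = 0.644
Converged at β = 0.644.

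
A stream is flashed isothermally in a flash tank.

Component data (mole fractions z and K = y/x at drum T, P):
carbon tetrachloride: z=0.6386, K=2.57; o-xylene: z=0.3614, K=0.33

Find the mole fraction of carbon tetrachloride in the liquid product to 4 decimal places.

x_carbon tetrachloride = 0.2991

Rachford–Rice: g(ψ) = Σ zᵢ(Kᵢ−1)/(1+ψ(Kᵢ−1)) = 0.
g(0) = ΣzᵢKᵢ − 1 = 0.7605 and g(1) = 1 − Σzᵢ/Kᵢ = -0.3436, so a root lies in (0, 1).
Binary case is linear: z₁(K₁−1)(1+ψ(K₂−1)) + z₂(K₂−1)(1+ψ(K₁−1)) = 0
⇒ ψ = [z₁(K₁−1)+z₂(K₂−1)] / [−(K₁−1)(K₂−1)] = 0.76046/1.05190 = 0.7229
Compositions from xᵢ = zᵢ/(1+ψ(Kᵢ−1)), yᵢ = Kᵢxᵢ:
  carbon tetrachloride: x = 0.2991, y = 0.7687
  o-xylene: x = 0.7009, y = 0.2313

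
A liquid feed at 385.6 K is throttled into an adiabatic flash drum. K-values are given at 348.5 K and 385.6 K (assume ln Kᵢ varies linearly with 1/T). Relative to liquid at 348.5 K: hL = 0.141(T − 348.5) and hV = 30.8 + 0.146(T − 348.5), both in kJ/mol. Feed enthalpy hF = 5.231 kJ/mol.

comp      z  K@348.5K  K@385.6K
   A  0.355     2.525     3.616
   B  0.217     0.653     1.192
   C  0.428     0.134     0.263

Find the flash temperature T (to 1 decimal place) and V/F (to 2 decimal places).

T = 354.0 K, V/F = 0.14

Adiabatic flash: solve Rachford–Rice at each trial T, then check hF = ψ·hV(T) + (1−ψ)·hL(T).
  T = 348.5 K: K = (2.525, 0.653, 0.134), RR gives ψ = 0.086, H_out = 2.664 kJ/mol
  T = 385.6 K: K = (3.616, 1.192, 0.263), RR gives ψ = 0.443, H_out = 18.964 kJ/mol
  T = 367.1 K: K = (3.051, 0.897, 0.191), RR gives ψ = 0.272, H_out = 11.036 kJ/mol
  T = 357.8 K: K = (2.782, 0.768, 0.161), RR gives ψ = 0.183, H_out = 6.963 kJ/mol
  T = 353.1 K: K = (2.651, 0.708, 0.147), RR gives ψ = 0.136, H_out = 4.829 kJ/mol
  T = 355.5 K: K = (2.718, 0.739, 0.154), RR gives ψ = 0.160, H_out = 5.927 kJ/mol
Linear interpolation between T = 353.1 (H_out = 4.829) and T = 355.5 (H_out = 5.927) on hF = 5.231 gives T ≈ 354.0 K, at which ψ = 0.14.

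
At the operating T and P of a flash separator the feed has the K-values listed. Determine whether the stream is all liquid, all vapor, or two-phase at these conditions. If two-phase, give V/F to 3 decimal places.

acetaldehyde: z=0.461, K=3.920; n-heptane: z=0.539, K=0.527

ΣzᵢKᵢ = 2.091; Σzᵢ/Kᵢ = 1.140.
Both exceed 1, so a two-phase solution exists.
Material balance + equilibrium reduce to Σ zᵢ(Kᵢ−1)/(1+ψ(Kᵢ−1)) = 0.
Binary case is linear: z₁(K₁−1)(1+ψ(K₂−1)) + z₂(K₂−1)(1+ψ(K₁−1)) = 0
⇒ ψ = [z₁(K₁−1)+z₂(K₂−1)] / [−(K₁−1)(K₂−1)] = 1.0912/1.3812 = 0.790

two-phase, V/F = 0.790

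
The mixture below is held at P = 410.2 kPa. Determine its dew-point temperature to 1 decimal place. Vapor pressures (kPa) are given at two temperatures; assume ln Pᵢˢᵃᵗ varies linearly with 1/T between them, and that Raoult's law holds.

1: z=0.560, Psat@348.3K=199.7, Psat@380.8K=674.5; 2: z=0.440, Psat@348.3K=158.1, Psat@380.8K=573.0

Dew-point temperature: Σzᵢ·P/Pᵢˢᵃᵗ(T) = 1. Interpolate ln Pᵢˢᵃᵗ = aᵢ + bᵢ/T.
  T = 348.3 K: ΣzᵢP/Pᵢˢᵃᵗ = 2.2919
  T = 380.8 K: ΣzᵢP/Pᵢˢᵃᵗ = 0.6556
  T = 364.6 K: ΣzᵢP/Pᵢˢᵃᵗ = 1.1896
  T = 372.7 K: ΣzᵢP/Pᵢˢᵃᵗ = 0.8773
  T = 368.6 K: ΣzᵢP/Pᵢˢᵃᵗ = 1.0218
  T = 370.6 K: ΣzᵢP/Pᵢˢᵃᵗ = 0.9482
Interpolating between 368.6 K and 370.6 K gives T ≈ 369.2 K.

T = 369.2 K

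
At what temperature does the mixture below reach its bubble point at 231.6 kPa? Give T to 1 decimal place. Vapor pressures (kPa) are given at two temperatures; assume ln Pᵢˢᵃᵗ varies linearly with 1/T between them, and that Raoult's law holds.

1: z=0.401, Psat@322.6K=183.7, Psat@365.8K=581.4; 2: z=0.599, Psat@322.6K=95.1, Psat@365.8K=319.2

T = 342.2 K

Bubble-point temperature: ΣzᵢPᵢˢᵃᵗ(T) = P. Interpolate ln Pᵢˢᵃᵗ = aᵢ + bᵢ/T.
  T = 322.6 K: ΣzᵢPᵢˢᵃᵗ = 130.63 kPa
  T = 365.8 K: ΣzᵢPᵢˢᵃᵗ = 424.34 kPa
  T = 344.2 K: ΣzᵢPᵢˢᵃᵗ = 244.28 kPa
  T = 333.4 K: ΣzᵢPᵢˢᵃᵗ = 180.45 kPa
  T = 338.8 K: ΣzᵢPᵢˢᵃᵗ = 210.46 kPa
  T = 341.5 K: ΣzᵢPᵢˢᵃᵗ = 226.87 kPa
Interpolating between 341.5 K and 344.2 K gives T ≈ 342.2 K.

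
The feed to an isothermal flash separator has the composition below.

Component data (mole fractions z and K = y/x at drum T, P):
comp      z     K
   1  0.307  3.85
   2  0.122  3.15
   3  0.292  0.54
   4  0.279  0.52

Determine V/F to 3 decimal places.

Rachford–Rice: g(V/F) = Σ zᵢ(Kᵢ−1)/(1+V/F(Kᵢ−1)) = 0.
g(0) = ΣzᵢKᵢ − 1 = 0.869 and g(1) = 1 − Σzᵢ/Kᵢ = -0.196, so a root lies in (0, 1).
Iterate (Newton) starting at V/F = 0.42:
  V/F = 0.420: g = 0.2019, g' = -0.868 → V/F = 0.653
  V/F = 0.653: g = 0.0282, g' = -0.665 → V/F = 0.695
Converged at V/F = 0.695.

V/F = 0.695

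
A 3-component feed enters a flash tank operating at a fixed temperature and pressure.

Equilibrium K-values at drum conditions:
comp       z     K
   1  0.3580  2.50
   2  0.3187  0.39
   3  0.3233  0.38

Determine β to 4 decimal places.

Rachford–Rice: g(β) = Σ zᵢ(Kᵢ−1)/(1+β(Kᵢ−1)) = 0.
Feasibility: ΣzᵢKᵢ = 1.1421, Σzᵢ/Kᵢ = 1.8112 — both > 1, two phases present.
Iterate (Newton) starting at β = 0.5:
  β = 0.5000: g = -0.26337, g' = -0.7696 → β = 0.1578
  β = 0.1578: g = -0.00305, g' = -0.8246 → β = 0.1541
Converged at β = 0.1541.

β = 0.1541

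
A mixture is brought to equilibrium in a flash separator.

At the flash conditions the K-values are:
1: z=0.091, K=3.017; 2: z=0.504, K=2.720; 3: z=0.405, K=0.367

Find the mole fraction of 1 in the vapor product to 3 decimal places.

y_1 = 0.113

Rachford–Rice: g(V/F) = Σ zᵢ(Kᵢ−1)/(1+V/F(Kᵢ−1)) = 0.
Feasibility: ΣzᵢKᵢ = 1.794, Σzᵢ/Kᵢ = 1.319 — both > 1, two phases present.
Newton–Raphson from V/F = 0.61:
  V/F = 0.610: g = 0.0877, g' = -0.860 → V/F = 0.712
  V/F = 0.712: g = -0.0017, g' = -0.901 → V/F = 0.710
Converged at V/F = 0.710.
Compositions from xᵢ = zᵢ/(1+V/F(Kᵢ−1)), yᵢ = Kᵢxᵢ:
  1: x = 0.037, y = 0.113
  2: x = 0.227, y = 0.617
  3: x = 0.736, y = 0.270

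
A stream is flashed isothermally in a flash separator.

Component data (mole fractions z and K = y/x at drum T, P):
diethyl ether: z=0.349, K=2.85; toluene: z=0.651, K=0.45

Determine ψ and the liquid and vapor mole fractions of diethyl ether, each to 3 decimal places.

Let ψ = V/F and solve Σ zᵢ(Kᵢ−1)/(1+ψ(Kᵢ−1)) = 0.
g(0) = ΣzᵢKᵢ − 1 = 0.288 and g(1) = 1 − Σzᵢ/Kᵢ = -0.569, so a root lies in (0, 1).
Newton–Raphson from ψ = 0.5:
  ψ = 0.500: g = -0.1585, g' = -0.697 → ψ = 0.273
  ψ = 0.273: g = 0.0080, g' = -0.800 → ψ = 0.283
Converged at ψ = 0.283.
Compositions from xᵢ = zᵢ/(1+ψ(Kᵢ−1)), yᵢ = Kᵢxᵢ:
  diethyl ether: x = 0.229, y = 0.653
  toluene: x = 0.771, y = 0.347

ψ = 0.283, x_diethyl ether = 0.229, y_diethyl ether = 0.653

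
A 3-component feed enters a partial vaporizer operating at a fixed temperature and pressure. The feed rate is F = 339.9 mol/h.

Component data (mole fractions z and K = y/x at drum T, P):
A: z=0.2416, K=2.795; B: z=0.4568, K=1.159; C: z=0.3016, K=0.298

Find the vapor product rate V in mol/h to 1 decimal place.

V = 151.9 mol/h

Material balance + equilibrium reduce to Σ zᵢ(Kᵢ−1)/(1+ψ(Kᵢ−1)) = 0.
g(0) = ΣzᵢKᵢ − 1 = 0.2946 and g(1) = 1 − Σzᵢ/Kᵢ = -0.4927, so a root lies in (0, 1).
Newton iteration, ψ⁰ = 0.54:
  ψ = 0.5400: g = -0.05388, g' = -0.5960 → ψ = 0.4496
  ψ = 0.4496: g = -0.00159, g' = -0.5658 → ψ = 0.4468
Converged at ψ = 0.4468.
Then V = ψ·F = 0.4468·339.9 = 151.9 mol/h and L = F − V = 188.0 mol/h.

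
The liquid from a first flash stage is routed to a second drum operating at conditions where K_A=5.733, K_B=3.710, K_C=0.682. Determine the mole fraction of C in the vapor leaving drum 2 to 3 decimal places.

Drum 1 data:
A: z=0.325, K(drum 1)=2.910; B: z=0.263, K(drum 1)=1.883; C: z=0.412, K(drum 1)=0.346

Drum 1:
Newton iteration, ψ₁⁰ = 0.5:
  ψ₁ = 0.500: g = 0.0783, g' = -0.798 → ψ₁ = 0.598
  ψ₁ = 0.598: g = -0.0008, g' = -0.822 → ψ₁ = 0.597
Converged at ψ₁ = 0.597.
Drum-1 compositions:
  A: x = 0.152, y = 0.442
  B: x = 0.172, y = 0.324
  C: x = 0.676, y = 0.234
Drum-2 feed = drum-1 liquid: z₂ = (0.1518, 0.1722, 0.6760).
Drum 2:
Let ψ₂ = V/F and solve Σ zᵢ(Kᵢ−1)/(1+ψ₂(Kᵢ−1)) = 0.
Feasibility: ΣzᵢKᵢ = 1.970, Σzᵢ/Kᵢ = 1.064 — both > 1, two phases present.
Newton iteration, ψ₂⁰ = 0.5:
  ψ₂ = 0.500: g = 0.1560, g' = -0.625 → ψ₂ = 0.750
  ψ₂ = 0.750: g = 0.0297, g' = -0.420 → ψ₂ = 0.820
  ψ₂ = 0.820: g = 0.0011, g' = -0.389 → ψ₂ = 0.823
Converged at ψ₂ = 0.823.
  A: x = 0.031, y = 0.178
  B: x = 0.053, y = 0.198
  C: x = 0.916, y = 0.625

y_C (drum 2) = 0.625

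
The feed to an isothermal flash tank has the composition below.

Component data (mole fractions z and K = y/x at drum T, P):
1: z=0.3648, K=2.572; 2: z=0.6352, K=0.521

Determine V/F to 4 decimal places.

V/F = 0.3575

Material balance + equilibrium reduce to Σ zᵢ(Kᵢ−1)/(1+V/F(Kᵢ−1)) = 0.
g(0) = ΣzᵢKᵢ − 1 = 0.2692 and g(1) = 1 − Σzᵢ/Kᵢ = -0.3610, so a root lies in (0, 1).
Binary case is linear: z₁(K₁−1)(1+V/F(K₂−1)) + z₂(K₂−1)(1+V/F(K₁−1)) = 0
⇒ V/F = [z₁(K₁−1)+z₂(K₂−1)] / [−(K₁−1)(K₂−1)] = 0.26920/0.75299 = 0.3575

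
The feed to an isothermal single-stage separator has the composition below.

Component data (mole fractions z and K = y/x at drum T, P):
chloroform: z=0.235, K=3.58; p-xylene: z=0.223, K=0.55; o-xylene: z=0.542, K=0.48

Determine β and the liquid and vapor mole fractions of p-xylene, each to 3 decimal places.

Let β = V/F and solve Σ zᵢ(Kᵢ−1)/(1+β(Kᵢ−1)) = 0.
Check two-phase: ΣzᵢKᵢ = 1.224 > 1 and Σzᵢ/Kᵢ = 1.600 > 1, so g(0) = 0.224 > 0 and g(1) = -0.600 < 0.
Newton–Raphson from β = 0.6:
  β = 0.600: g = -0.3092, g' = -0.635 → β = 0.113
  β = 0.113: g = 0.0639, g' = -1.152 → β = 0.169
  β = 0.169: g = 0.0048, g' = -0.988 → β = 0.174
Converged at β = 0.174.
Compositions from xᵢ = zᵢ/(1+β(Kᵢ−1)), yᵢ = Kᵢxᵢ:
  chloroform: x = 0.162, y = 0.581
  p-xylene: x = 0.242, y = 0.133
  o-xylene: x = 0.596, y = 0.286

β = 0.174, x_p-xylene = 0.242, y_p-xylene = 0.133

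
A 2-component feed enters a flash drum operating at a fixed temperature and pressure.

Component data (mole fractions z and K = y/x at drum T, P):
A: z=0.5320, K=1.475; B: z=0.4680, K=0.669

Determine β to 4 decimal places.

β = 0.6220

Let β = V/F and solve Σ zᵢ(Kᵢ−1)/(1+β(Kᵢ−1)) = 0.
Check two-phase: ΣzᵢKᵢ = 1.0978 > 1 and Σzᵢ/Kᵢ = 1.0602 > 1, so g(0) = 0.0978 > 0 and g(1) = -0.0602 < 0.
Binary case is linear: z₁(K₁−1)(1+β(K₂−1)) + z₂(K₂−1)(1+β(K₁−1)) = 0
⇒ β = [z₁(K₁−1)+z₂(K₂−1)] / [−(K₁−1)(K₂−1)] = 0.09779/0.15723 = 0.6220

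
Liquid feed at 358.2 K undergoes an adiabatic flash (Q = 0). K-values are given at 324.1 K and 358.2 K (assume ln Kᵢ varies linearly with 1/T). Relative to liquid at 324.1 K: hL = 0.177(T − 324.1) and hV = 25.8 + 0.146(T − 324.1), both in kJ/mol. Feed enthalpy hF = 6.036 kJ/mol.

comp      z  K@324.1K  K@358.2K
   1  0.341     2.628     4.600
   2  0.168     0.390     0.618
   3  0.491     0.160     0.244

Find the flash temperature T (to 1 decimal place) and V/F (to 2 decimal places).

Adiabatic flash: solve Rachford–Rice at each trial T, then check hF = ψ·hV(T) + (1−ψ)·hL(T).
  T = 324.1 K: K = (2.628, 0.390, 0.160), RR gives ψ = 0.031, H_out = 0.811 kJ/mol
  T = 358.2 K: K = (4.600, 0.618, 0.244), RR gives ψ = 0.325, H_out = 14.083 kJ/mol
  T = 341.1 K: K = (3.523, 0.496, 0.200), RR gives ψ = 0.207, H_out = 8.234 kJ/mol
  T = 332.6 K: K = (3.054, 0.441, 0.179), RR gives ψ = 0.130, H_out = 4.833 kJ/mol
  T = 336.9 K: K = (3.286, 0.469, 0.189), RR gives ψ = 0.171, H_out = 6.612 kJ/mol
  T = 334.8 K: K = (3.171, 0.455, 0.184), RR gives ψ = 0.152, H_out = 5.760 kJ/mol
Linear interpolation between T = 334.8 (H_out = 5.760) and T = 336.9 (H_out = 6.612) on hF = 6.036 gives T ≈ 335.5 K, at which ψ = 0.16.

T = 335.5 K, V/F = 0.16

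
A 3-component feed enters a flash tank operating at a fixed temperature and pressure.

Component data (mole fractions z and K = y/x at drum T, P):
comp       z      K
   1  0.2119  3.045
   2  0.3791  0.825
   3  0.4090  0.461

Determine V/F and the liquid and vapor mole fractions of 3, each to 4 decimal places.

Material balance + equilibrium reduce to Σ zᵢ(Kᵢ−1)/(1+V/F(Kᵢ−1)) = 0.
Feasibility: ΣzᵢKᵢ = 1.1465, Σzᵢ/Kᵢ = 1.4163 — both > 1, two phases present.
Iterate (Newton) starting at V/F = 0.5:
  V/F = 0.5000: g = -0.16023, g' = -0.4533 → V/F = 0.1465
  V/F = 0.1465: g = 0.02600, g' = -0.6770 → V/F = 0.1849
  V/F = 0.1849: g = 0.00102, g' = -0.6256 → V/F = 0.1865
Converged at V/F = 0.1865.
Compositions from xᵢ = zᵢ/(1+V/F(Kᵢ−1)), yᵢ = Kᵢxᵢ:
  1: x = 0.1534, y = 0.4671
  2: x = 0.3919, y = 0.3233
  3: x = 0.4547, y = 0.2096

V/F = 0.1865, x_3 = 0.4547, y_3 = 0.2096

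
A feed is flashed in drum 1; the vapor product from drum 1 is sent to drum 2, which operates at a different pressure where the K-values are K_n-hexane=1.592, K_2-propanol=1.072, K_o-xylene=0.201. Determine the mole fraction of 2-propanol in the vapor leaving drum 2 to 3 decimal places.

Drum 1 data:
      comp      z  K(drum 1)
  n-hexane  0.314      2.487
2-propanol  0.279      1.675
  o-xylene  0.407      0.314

Drum 1:
Newton iteration, ψ₁⁰ = 0.64:
  ψ₁ = 0.640: g = -0.1270, g' = -0.853 → ψ₁ = 0.491
  ψ₁ = 0.491: g = -0.0098, g' = -0.739 → ψ₁ = 0.478
Converged at ψ₁ = 0.478.
Drum-1 compositions:
  n-hexane: x = 0.184, y = 0.457
  2-propanol: x = 0.211, y = 0.353
  o-xylene: x = 0.605, y = 0.190
Drum-2 feed = drum-1 vapor: z₂ = (0.4565, 0.3534, 0.1901).
Drum 2:
Material balance + equilibrium reduce to Σ zᵢ(Kᵢ−1)/(1+ψ₂(Kᵢ−1)) = 0.
Check two-phase: ΣzᵢKᵢ = 1.144 > 1 and Σzᵢ/Kᵢ = 1.562 > 1, so g(0) = 0.144 > 0 and g(1) = -0.562 < 0.
Iterate (Newton) starting at ψ₂ = 0.5:
  ψ₂ = 0.500: g = -0.0199, g' = -0.434 → ψ₂ = 0.454
  ψ₂ = 0.454: g = -0.0008, g' = -0.400 → ψ₂ = 0.452
Converged at ψ₂ = 0.452.
  n-hexane: x = 0.360, y = 0.573
  2-propanol: x = 0.342, y = 0.367
  o-xylene: x = 0.298, y = 0.060

y_2-propanol (drum 2) = 0.367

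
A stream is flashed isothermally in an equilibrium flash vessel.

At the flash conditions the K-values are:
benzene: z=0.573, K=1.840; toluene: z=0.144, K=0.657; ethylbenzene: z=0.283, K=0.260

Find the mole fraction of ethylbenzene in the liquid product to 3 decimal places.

Newton iteration, ψ⁰ = 0.53:
  ψ = 0.530: g = -0.0719, g' = -0.638 → ψ = 0.417
  ψ = 0.417: g = -0.0043, g' = -0.569 → ψ = 0.410
Converged at ψ = 0.410.
Compositions from xᵢ = zᵢ/(1+ψ(Kᵢ−1)), yᵢ = Kᵢxᵢ:
  benzene: x = 0.426, y = 0.784
  toluene: x = 0.168, y = 0.110
  ethylbenzene: x = 0.406, y = 0.106

x_ethylbenzene = 0.406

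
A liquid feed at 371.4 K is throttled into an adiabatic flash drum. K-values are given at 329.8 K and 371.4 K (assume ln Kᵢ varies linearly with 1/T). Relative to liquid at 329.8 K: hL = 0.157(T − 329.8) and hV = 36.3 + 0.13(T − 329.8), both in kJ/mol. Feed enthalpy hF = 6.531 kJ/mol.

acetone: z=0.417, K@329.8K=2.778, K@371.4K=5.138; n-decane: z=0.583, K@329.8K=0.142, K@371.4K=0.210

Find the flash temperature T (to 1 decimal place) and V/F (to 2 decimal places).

T = 331.4 K, V/F = 0.17

Adiabatic flash: solve Rachford–Rice at each trial T, then check hF = ψ·hV(T) + (1−ψ)·hL(T).
  T = 329.8 K: K = (2.778, 0.142), RR gives ψ = 0.158, H_out = 5.740 kJ/mol
  T = 371.4 K: K = (5.138, 0.210), RR gives ψ = 0.387, H_out = 20.143 kJ/mol
  T = 350.6 K: K = (3.848, 0.175), RR gives ψ = 0.301, H_out = 14.006 kJ/mol
  T = 340.2 K: K = (3.286, 0.158), RR gives ψ = 0.240, H_out = 10.284 kJ/mol
  T = 335.0 K: K = (3.025, 0.150), RR gives ψ = 0.203, H_out = 8.144 kJ/mol
  T = 332.4 K: K = (2.900, 0.146), RR gives ψ = 0.181, H_out = 6.980 kJ/mol
  T = 331.1 K: K = (2.839, 0.144), RR gives ψ = 0.170, H_out = 6.370 kJ/mol
Linear interpolation between T = 331.1 (H_out = 6.370) and T = 332.4 (H_out = 6.980) on hF = 6.531 gives T ≈ 331.4 K, at which ψ = 0.17.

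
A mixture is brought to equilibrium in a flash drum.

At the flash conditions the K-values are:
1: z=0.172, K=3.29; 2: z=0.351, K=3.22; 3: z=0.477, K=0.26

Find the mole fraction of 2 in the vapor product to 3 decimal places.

y_2 = 0.539

Material balance + equilibrium reduce to Σ zᵢ(Kᵢ−1)/(1+ψ(Kᵢ−1)) = 0.
g(0) = ΣzᵢKᵢ − 1 = 0.820 and g(1) = 1 − Σzᵢ/Kᵢ = -0.996, so a root lies in (0, 1).
Newton iteration, ψ⁰ = 0.58:
  ψ = 0.580: g = -0.1086, g' = -1.299 → ψ = 0.496
  ψ = 0.496: g = -0.0029, g' = -1.242 → ψ = 0.494
Converged at ψ = 0.494.
Compositions from xᵢ = zᵢ/(1+ψ(Kᵢ−1)), yᵢ = Kᵢxᵢ:
  1: x = 0.081, y = 0.265
  2: x = 0.167, y = 0.539
  3: x = 0.752, y = 0.195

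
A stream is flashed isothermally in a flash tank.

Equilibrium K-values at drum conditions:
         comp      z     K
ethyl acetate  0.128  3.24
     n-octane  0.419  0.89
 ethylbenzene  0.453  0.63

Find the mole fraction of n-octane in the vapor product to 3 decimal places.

y_n-octane = 0.378

Rachford–Rice: g(ψ) = Σ zᵢ(Kᵢ−1)/(1+ψ(Kᵢ−1)) = 0.
Feasibility: ΣzᵢKᵢ = 1.073, Σzᵢ/Kᵢ = 1.229 — both > 1, two phases present.
Iterate (Newton) starting at ψ = 0.69:
  ψ = 0.690: g = -0.1623, g' = -0.217 → ψ = 0.000
  ψ = 0.000: g = 0.0730, g' = -0.709 → ψ = 0.103
  ψ = 0.103: g = 0.0121, g' = -0.496 → ψ = 0.127
  ψ = 0.127: g = 0.0004, g' = -0.462 → ψ = 0.128
Converged at ψ = 0.128.
Compositions from xᵢ = zᵢ/(1+ψ(Kᵢ−1)), yᵢ = Kᵢxᵢ:
  ethyl acetate: x = 0.099, y = 0.322
  n-octane: x = 0.425, y = 0.378
  ethylbenzene: x = 0.476, y = 0.300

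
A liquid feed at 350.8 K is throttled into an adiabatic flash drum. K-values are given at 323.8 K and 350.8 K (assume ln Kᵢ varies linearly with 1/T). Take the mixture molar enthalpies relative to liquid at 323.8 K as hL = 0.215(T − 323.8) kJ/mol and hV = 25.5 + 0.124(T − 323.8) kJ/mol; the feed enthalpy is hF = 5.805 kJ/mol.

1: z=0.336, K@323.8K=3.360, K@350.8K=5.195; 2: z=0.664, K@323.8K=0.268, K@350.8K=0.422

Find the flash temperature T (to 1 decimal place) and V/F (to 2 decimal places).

T = 326.7 K, V/F = 0.21

Adiabatic flash: solve Rachford–Rice at each trial T, then check hF = ψ·hV(T) + (1−ψ)·hL(T).
  T = 323.8 K: K = (3.360, 0.268), RR gives ψ = 0.178, H_out = 4.530 kJ/mol
  T = 350.8 K: K = (5.195, 0.422), RR gives ψ = 0.423, H_out = 15.553 kJ/mol
  T = 337.3 K: K = (4.215, 0.339), RR gives ψ = 0.302, H_out = 10.233 kJ/mol
  T = 330.6 K: K = (3.775, 0.303), RR gives ψ = 0.242, H_out = 7.495 kJ/mol
  T = 327.2 K: K = (3.564, 0.285), RR gives ψ = 0.211, H_out = 6.043 kJ/mol
  T = 325.5 K: K = (3.461, 0.276), RR gives ψ = 0.195, H_out = 5.295 kJ/mol
Linear interpolation between T = 325.5 (H_out = 5.295) and T = 327.2 (H_out = 6.043) on hF = 5.805 gives T ≈ 326.7 K, at which ψ = 0.21.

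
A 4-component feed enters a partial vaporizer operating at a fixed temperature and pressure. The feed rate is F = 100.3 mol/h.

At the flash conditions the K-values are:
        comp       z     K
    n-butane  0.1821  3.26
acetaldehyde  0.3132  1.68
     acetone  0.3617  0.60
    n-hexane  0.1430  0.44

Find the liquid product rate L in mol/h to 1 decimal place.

L = 36.7 mol/h

Newton iteration, ψ⁰ = 0.63:
  ψ = 0.6300: g = 0.00174, g' = -0.4398 → ψ = 0.6340
Converged at ψ = 0.6340.
Then V = ψ·F = 0.6340·100.3 = 63.6 mol/h and L = F − V = 36.7 mol/h.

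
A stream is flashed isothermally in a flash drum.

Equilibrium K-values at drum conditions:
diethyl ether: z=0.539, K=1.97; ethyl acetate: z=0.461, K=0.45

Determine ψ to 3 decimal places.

Iterate (Newton) starting at ψ = 0.5:
  ψ = 0.500: g = 0.0023, g' = -0.495 → ψ = 0.505
Converged at ψ = 0.505.

ψ = 0.505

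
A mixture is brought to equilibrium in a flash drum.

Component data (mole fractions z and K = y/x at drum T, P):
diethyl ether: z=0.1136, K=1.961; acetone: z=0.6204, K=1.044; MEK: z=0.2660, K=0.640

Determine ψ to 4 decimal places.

Material balance + equilibrium reduce to Σ zᵢ(Kᵢ−1)/(1+ψ(Kᵢ−1)) = 0.
Feasibility: ΣzᵢKᵢ = 1.0407, Σzᵢ/Kᵢ = 1.0678 — both > 1, two phases present.
Newton–Raphson from ψ = 0.43:
  ψ = 0.4300: g = -0.00926, g' = -0.1019 → ψ = 0.3392
  ψ = 0.3392: g = 0.00015, g' = -0.1056 → ψ = 0.3406
Converged at ψ = 0.3406.

ψ = 0.3406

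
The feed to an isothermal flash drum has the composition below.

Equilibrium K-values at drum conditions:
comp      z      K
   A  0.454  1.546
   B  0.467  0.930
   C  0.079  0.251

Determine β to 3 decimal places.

β = 0.771

Let β = V/F and solve Σ zᵢ(Kᵢ−1)/(1+β(Kᵢ−1)) = 0.
Feasibility: ΣzᵢKᵢ = 1.156, Σzᵢ/Kᵢ = 1.111 — both > 1, two phases present.
Newton–Raphson from β = 0.5:
  β = 0.500: g = 0.0663, g' = -0.199 → β = 0.832
  β = 0.832: g = -0.0215, g' = -0.379 → β = 0.776
  β = 0.776: g = -0.0017, g' = -0.322 → β = 0.771
Converged at β = 0.771.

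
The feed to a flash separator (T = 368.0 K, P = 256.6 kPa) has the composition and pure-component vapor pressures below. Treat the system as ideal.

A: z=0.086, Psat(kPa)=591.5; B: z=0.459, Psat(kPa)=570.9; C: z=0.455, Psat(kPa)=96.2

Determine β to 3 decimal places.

Raoult's law: Kᵢ = Pᵢˢᵃᵗ/P = Pᵢˢᵃᵗ/256.6.
  K_A = 591.5/256.6 = 2.30514, K_B = 570.9/256.6 = 2.22486, K_C = 96.2/256.6 = 0.37490
Rachford–Rice: g(β) = Σ zᵢ(Kᵢ−1)/(1+β(Kᵢ−1)) = 0.
Check two-phase: ΣzᵢKᵢ = 1.390 > 1 and Σzᵢ/Kᵢ = 1.457 > 1, so g(0) = 0.390 > 0 and g(1) = -0.457 < 0.
Newton iteration, β⁰ = 0.5:
  β = 0.500: g = 0.0029, g' = -0.695 → β = 0.504
Converged at β = 0.504.

β = 0.504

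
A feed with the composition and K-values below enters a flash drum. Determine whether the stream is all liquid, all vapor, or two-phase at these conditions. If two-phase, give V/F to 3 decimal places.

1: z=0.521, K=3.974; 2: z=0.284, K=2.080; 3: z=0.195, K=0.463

ΣzᵢKᵢ = 2.751; Σzᵢ/Kᵢ = 0.689.
Since Σzᵢ/Kᵢ < 1 the mixture is above its dew point — single vapor phase.

all vapor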